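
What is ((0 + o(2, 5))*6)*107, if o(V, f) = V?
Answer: 1284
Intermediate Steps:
((0 + o(2, 5))*6)*107 = ((0 + 2)*6)*107 = (2*6)*107 = 12*107 = 1284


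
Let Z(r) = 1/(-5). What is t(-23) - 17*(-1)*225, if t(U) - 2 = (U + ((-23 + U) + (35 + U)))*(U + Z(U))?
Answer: 25747/5 ≈ 5149.4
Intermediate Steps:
Z(r) = -⅕
t(U) = 2 + (12 + 3*U)*(-⅕ + U) (t(U) = 2 + (U + ((-23 + U) + (35 + U)))*(U - ⅕) = 2 + (U + (12 + 2*U))*(-⅕ + U) = 2 + (12 + 3*U)*(-⅕ + U))
t(-23) - 17*(-1)*225 = (-⅖ + 3*(-23)² + (57/5)*(-23)) - 17*(-1)*225 = (-⅖ + 3*529 - 1311/5) + 17*225 = (-⅖ + 1587 - 1311/5) + 3825 = 6622/5 + 3825 = 25747/5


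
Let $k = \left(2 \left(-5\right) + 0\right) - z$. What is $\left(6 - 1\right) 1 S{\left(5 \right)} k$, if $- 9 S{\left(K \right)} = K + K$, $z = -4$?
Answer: $\frac{100}{3} \approx 33.333$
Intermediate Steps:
$S{\left(K \right)} = - \frac{2 K}{9}$ ($S{\left(K \right)} = - \frac{K + K}{9} = - \frac{2 K}{9}$)
$k = -6$ ($k = \left(2 \left(-5\right) + 0\right) - -4 = \left(-10 + 0\right) + 4 = -10 + 4 = -6$)
$\left(6 - 1\right) 1 S{\left(5 \right)} k = \left(6 - 1\right) 1 \left(\left(- \frac{2}{9}\right) 5\right) \left(-6\right) = 5 \cdot 1 \left(- \frac{10}{9}\right) \left(-6\right) = 5 \left(- \frac{10}{9}\right) \left(-6\right) = \left(- \frac{50}{9}\right) \left(-6\right) = \frac{100}{3}$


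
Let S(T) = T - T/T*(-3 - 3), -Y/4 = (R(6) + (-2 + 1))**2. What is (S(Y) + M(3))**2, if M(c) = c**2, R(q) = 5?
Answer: 2401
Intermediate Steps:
Y = -64 (Y = -4*(5 + (-2 + 1))**2 = -4*(5 - 1)**2 = -4*4**2 = -4*16 = -64)
S(T) = 6 + T (S(T) = T - (-6) = T - 1*(-6) = T + 6 = 6 + T)
(S(Y) + M(3))**2 = ((6 - 64) + 3**2)**2 = (-58 + 9)**2 = (-49)**2 = 2401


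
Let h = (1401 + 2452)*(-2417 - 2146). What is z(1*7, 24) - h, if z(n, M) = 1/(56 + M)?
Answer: 1406499121/80 ≈ 1.7581e+7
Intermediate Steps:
h = -17581239 (h = 3853*(-4563) = -17581239)
z(1*7, 24) - h = 1/(56 + 24) - 1*(-17581239) = 1/80 + 17581239 = 1406499121/80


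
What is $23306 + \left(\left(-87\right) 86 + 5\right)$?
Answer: $15829$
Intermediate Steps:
$23306 + \left(\left(-87\right) 86 + 5\right) = 23306 + \left(-7482 + 5\right) = 23306 - 7477 = 15829$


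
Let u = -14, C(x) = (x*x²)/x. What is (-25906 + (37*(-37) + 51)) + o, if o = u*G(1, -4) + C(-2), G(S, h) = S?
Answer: -27234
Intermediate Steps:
C(x) = x² (C(x) = x³/x = x²)
o = -10 (o = -14*1 + (-2)² = -14 + 4 = -10)
(-25906 + (37*(-37) + 51)) + o = (-25906 + (37*(-37) + 51)) - 10 = (-25906 + (-1369 + 51)) - 10 = (-25906 - 1318) - 10 = -27224 - 10 = -27234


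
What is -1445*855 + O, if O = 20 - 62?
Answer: -1235517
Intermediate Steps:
O = -42
-1445*855 + O = -1445*855 - 42 = -1235475 - 42 = -1235517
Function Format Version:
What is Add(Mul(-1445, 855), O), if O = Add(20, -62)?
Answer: -1235517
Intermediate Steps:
O = -42
Add(Mul(-1445, 855), O) = Add(Mul(-1445, 855), -42) = Add(-1235475, -42) = -1235517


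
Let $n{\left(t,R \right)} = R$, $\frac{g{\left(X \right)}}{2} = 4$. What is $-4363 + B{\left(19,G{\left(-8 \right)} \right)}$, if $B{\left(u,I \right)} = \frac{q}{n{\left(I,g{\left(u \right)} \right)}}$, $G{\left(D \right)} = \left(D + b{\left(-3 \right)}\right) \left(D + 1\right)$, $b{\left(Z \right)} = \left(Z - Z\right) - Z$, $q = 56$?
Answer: $-4356$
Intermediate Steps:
$g{\left(X \right)} = 8$ ($g{\left(X \right)} = 2 \cdot 4 = 8$)
$b{\left(Z \right)} = - Z$ ($b{\left(Z \right)} = 0 - Z = - Z$)
$G{\left(D \right)} = \left(1 + D\right) \left(3 + D\right)$ ($G{\left(D \right)} = \left(D - -3\right) \left(D + 1\right) = \left(D + 3\right) \left(1 + D\right) = \left(3 + D\right) \left(1 + D\right) = \left(1 + D\right) \left(3 + D\right)$)
$B{\left(u,I \right)} = 7$ ($B{\left(u,I \right)} = \frac{56}{8} = 56 \cdot \frac{1}{8} = 7$)
$-4363 + B{\left(19,G{\left(-8 \right)} \right)} = -4363 + 7 = -4356$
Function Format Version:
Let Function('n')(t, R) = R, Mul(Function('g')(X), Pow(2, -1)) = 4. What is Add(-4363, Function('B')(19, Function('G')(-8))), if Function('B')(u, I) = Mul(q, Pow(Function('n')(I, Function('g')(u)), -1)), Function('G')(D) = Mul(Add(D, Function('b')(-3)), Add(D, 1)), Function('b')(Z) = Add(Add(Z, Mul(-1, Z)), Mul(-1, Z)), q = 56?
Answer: -4356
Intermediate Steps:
Function('g')(X) = 8 (Function('g')(X) = Mul(2, 4) = 8)
Function('b')(Z) = Mul(-1, Z) (Function('b')(Z) = Add(0, Mul(-1, Z)) = Mul(-1, Z))
Function('G')(D) = Mul(Add(1, D), Add(3, D)) (Function('G')(D) = Mul(Add(D, Mul(-1, -3)), Add(D, 1)) = Mul(Add(D, 3), Add(1, D)) = Mul(Add(3, D), Add(1, D)) = Mul(Add(1, D), Add(3, D)))
Function('B')(u, I) = 7 (Function('B')(u, I) = Mul(56, Pow(8, -1)) = Mul(56, Rational(1, 8)) = 7)
Add(-4363, Function('B')(19, Function('G')(-8))) = Add(-4363, 7) = -4356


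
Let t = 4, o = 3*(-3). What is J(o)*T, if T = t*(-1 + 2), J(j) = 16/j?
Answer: -64/9 ≈ -7.1111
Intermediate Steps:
o = -9
T = 4 (T = 4*(-1 + 2) = 4*1 = 4)
J(o)*T = (16/(-9))*4 = (16*(-1/9))*4 = -16/9*4 = -64/9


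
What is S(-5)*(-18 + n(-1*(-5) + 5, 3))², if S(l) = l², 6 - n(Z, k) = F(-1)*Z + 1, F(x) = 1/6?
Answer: 48400/9 ≈ 5377.8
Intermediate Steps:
F(x) = ⅙
n(Z, k) = 5 - Z/6 (n(Z, k) = 6 - (Z/6 + 1) = 6 - (1 + Z/6) = 6 + (-1 - Z/6) = 5 - Z/6)
S(-5)*(-18 + n(-1*(-5) + 5, 3))² = (-5)²*(-18 + (5 - (-1*(-5) + 5)/6))² = 25*(-18 + (5 - (5 + 5)/6))² = 25*(-18 + (5 - ⅙*10))² = 25*(-18 + (5 - 5/3))² = 25*(-18 + 10/3)² = 25*(-44/3)² = 25*(1936/9) = 48400/9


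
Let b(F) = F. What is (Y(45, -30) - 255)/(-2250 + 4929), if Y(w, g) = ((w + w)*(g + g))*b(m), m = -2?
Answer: 185/47 ≈ 3.9362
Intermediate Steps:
Y(w, g) = -8*g*w (Y(w, g) = ((w + w)*(g + g))*(-2) = ((2*w)*(2*g))*(-2) = (4*g*w)*(-2) = -8*g*w)
(Y(45, -30) - 255)/(-2250 + 4929) = (-8*(-30)*45 - 255)/(-2250 + 4929) = (10800 - 255)/2679 = 10545*(1/2679) = 185/47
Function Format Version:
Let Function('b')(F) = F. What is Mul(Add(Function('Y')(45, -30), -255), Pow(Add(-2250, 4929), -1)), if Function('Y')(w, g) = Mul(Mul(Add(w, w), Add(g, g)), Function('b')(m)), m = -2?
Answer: Rational(185, 47) ≈ 3.9362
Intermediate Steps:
Function('Y')(w, g) = Mul(-8, g, w) (Function('Y')(w, g) = Mul(Mul(Add(w, w), Add(g, g)), -2) = Mul(Mul(Mul(2, w), Mul(2, g)), -2) = Mul(Mul(4, g, w), -2) = Mul(-8, g, w))
Mul(Add(Function('Y')(45, -30), -255), Pow(Add(-2250, 4929), -1)) = Mul(Add(Mul(-8, -30, 45), -255), Pow(Add(-2250, 4929), -1)) = Mul(Add(10800, -255), Pow(2679, -1)) = Mul(10545, Rational(1, 2679)) = Rational(185, 47)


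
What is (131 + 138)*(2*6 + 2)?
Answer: 3766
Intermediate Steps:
(131 + 138)*(2*6 + 2) = 269*(12 + 2) = 269*14 = 3766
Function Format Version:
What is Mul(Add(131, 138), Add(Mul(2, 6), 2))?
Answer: 3766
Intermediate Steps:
Mul(Add(131, 138), Add(Mul(2, 6), 2)) = Mul(269, Add(12, 2)) = Mul(269, 14) = 3766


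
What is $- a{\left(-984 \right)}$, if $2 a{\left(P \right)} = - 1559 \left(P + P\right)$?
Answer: $-1534056$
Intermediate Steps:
$a{\left(P \right)} = - 1559 P$ ($a{\left(P \right)} = \frac{\left(-1559\right) \left(P + P\right)}{2} = \frac{\left(-1559\right) 2 P}{2} = \frac{\left(-3118\right) P}{2} = - 1559 P$)
$- a{\left(-984 \right)} = - \left(-1559\right) \left(-984\right) = \left(-1\right) 1534056 = -1534056$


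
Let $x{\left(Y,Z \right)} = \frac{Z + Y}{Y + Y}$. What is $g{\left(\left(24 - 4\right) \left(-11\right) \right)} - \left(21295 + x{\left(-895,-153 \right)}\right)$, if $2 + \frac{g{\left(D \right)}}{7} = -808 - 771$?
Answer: $- \frac{28964514}{895} \approx -32363.0$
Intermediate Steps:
$x{\left(Y,Z \right)} = \frac{Y + Z}{2 Y}$
$g{\left(D \right)} = -11067$ ($g{\left(D \right)} = -14 + 7 \left(-808 - 771\right) = -14 + 7 \left(-1579\right) = -14 - 11053 = -11067$)
$g{\left(\left(24 - 4\right) \left(-11\right) \right)} - \left(21295 + x{\left(-895,-153 \right)}\right) = -11067 - \left(21295 + \frac{-895 - 153}{2 \left(-895\right)}\right) = -11067 - \left(21295 + \frac{1}{2} \left(- \frac{1}{895}\right) \left(-1048\right)\right) = -11067 - \left(21295 + \frac{524}{895}\right) = -11067 - \frac{19059549}{895} = - \frac{28964514}{895}$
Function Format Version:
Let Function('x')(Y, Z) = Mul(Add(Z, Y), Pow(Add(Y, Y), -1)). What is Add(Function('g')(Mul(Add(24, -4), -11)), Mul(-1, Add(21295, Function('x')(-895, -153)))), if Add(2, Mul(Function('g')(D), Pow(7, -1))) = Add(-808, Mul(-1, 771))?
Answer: Rational(-28964514, 895) ≈ -32363.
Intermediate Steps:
Function('x')(Y, Z) = Mul(Rational(1, 2), Pow(Y, -1), Add(Y, Z)) (Function('x')(Y, Z) = Mul(Add(Y, Z), Pow(Mul(2, Y), -1)) = Mul(Add(Y, Z), Mul(Rational(1, 2), Pow(Y, -1))) = Mul(Rational(1, 2), Pow(Y, -1), Add(Y, Z)))
Function('g')(D) = -11067 (Function('g')(D) = Add(-14, Mul(7, Add(-808, Mul(-1, 771)))) = Add(-14, Mul(7, Add(-808, -771))) = Add(-14, Mul(7, -1579)) = Add(-14, -11053) = -11067)
Add(Function('g')(Mul(Add(24, -4), -11)), Mul(-1, Add(21295, Function('x')(-895, -153)))) = Add(-11067, Mul(-1, Add(21295, Mul(Rational(1, 2), Pow(-895, -1), Add(-895, -153))))) = Add(-11067, Mul(-1, Add(21295, Mul(Rational(1, 2), Rational(-1, 895), -1048)))) = Add(-11067, Mul(-1, Add(21295, Rational(524, 895)))) = Add(-11067, Mul(-1, Rational(19059549, 895))) = Add(-11067, Rational(-19059549, 895)) = Rational(-28964514, 895)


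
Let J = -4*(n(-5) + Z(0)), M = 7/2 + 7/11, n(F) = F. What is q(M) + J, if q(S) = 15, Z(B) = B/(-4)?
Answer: 35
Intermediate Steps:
Z(B) = -B/4 (Z(B) = B*(-¼) = -B/4)
M = 91/22 (M = 7*(½) + 7*(1/11) = 7/2 + 7/11 = 91/22 ≈ 4.1364)
J = 20 (J = -4*(-5 - ¼*0) = -4*(-5 + 0) = -4*(-5) = 20)
q(M) + J = 15 + 20 = 35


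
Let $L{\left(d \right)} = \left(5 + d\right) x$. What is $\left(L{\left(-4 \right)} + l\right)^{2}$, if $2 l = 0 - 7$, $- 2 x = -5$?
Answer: $1$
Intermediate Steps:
$x = \frac{5}{2}$ ($x = \left(- \frac{1}{2}\right) \left(-5\right) = \frac{5}{2} \approx 2.5$)
$l = - \frac{7}{2}$ ($l = \frac{0 - 7}{2} = \frac{1}{2} \left(-7\right) = - \frac{7}{2} \approx -3.5$)
$L{\left(d \right)} = \frac{25}{2} + \frac{5 d}{2}$ ($L{\left(d \right)} = \left(5 + d\right) \frac{5}{2} = \frac{25}{2} + \frac{5 d}{2}$)
$\left(L{\left(-4 \right)} + l\right)^{2} = \left(\left(\frac{25}{2} + \frac{5}{2} \left(-4\right)\right) - \frac{7}{2}\right)^{2} = \left(\left(\frac{25}{2} - 10\right) - \frac{7}{2}\right)^{2} = \left(\frac{5}{2} - \frac{7}{2}\right)^{2} = \left(-1\right)^{2} = 1$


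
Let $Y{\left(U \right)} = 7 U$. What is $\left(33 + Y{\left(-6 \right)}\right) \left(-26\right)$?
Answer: $234$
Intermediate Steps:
$\left(33 + Y{\left(-6 \right)}\right) \left(-26\right) = \left(33 + 7 \left(-6\right)\right) \left(-26\right) = \left(33 - 42\right) \left(-26\right) = \left(-9\right) \left(-26\right) = 234$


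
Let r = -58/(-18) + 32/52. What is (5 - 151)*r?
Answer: -65554/117 ≈ -560.29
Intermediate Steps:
r = 449/117 (r = -58*(-1/18) + 32*(1/52) = 29/9 + 8/13 = 449/117 ≈ 3.8376)
(5 - 151)*r = (5 - 151)*(449/117) = -146*449/117 = -65554/117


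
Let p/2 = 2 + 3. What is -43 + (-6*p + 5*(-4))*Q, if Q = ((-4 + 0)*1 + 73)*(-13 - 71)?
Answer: 463637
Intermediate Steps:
p = 10 (p = 2*(2 + 3) = 2*5 = 10)
Q = -5796 (Q = (-4*1 + 73)*(-84) = (-4 + 73)*(-84) = 69*(-84) = -5796)
-43 + (-6*p + 5*(-4))*Q = -43 + (-6*10 + 5*(-4))*(-5796) = -43 + (-60 - 20)*(-5796) = -43 - 80*(-5796) = -43 + 463680 = 463637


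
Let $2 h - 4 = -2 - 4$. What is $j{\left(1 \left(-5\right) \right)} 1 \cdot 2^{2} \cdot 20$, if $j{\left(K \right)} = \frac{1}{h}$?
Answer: $-80$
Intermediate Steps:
$h = -1$ ($h = 2 + \frac{-2 - 4}{2} = 2 + \frac{1}{2} \left(-6\right) = 2 - 3 = -1$)
$j{\left(K \right)} = -1$ ($j{\left(K \right)} = \frac{1}{-1} = -1$)
$j{\left(1 \left(-5\right) \right)} 1 \cdot 2^{2} \cdot 20 = - 1 \cdot 2^{2} \cdot 20 = - 1 \cdot 4 \cdot 20 = \left(-1\right) 4 \cdot 20 = \left(-4\right) 20 = -80$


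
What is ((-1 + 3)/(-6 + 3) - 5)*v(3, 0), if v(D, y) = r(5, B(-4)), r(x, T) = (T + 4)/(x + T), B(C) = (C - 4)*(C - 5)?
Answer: -1292/231 ≈ -5.5931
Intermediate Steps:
B(C) = (-5 + C)*(-4 + C) (B(C) = (-4 + C)*(-5 + C) = (-5 + C)*(-4 + C))
r(x, T) = (4 + T)/(T + x)
v(D, y) = 76/77 (v(D, y) = (4 + (20 + (-4)² - 9*(-4)))/((20 + (-4)² - 9*(-4)) + 5) = (4 + (20 + 16 + 36))/((20 + 16 + 36) + 5) = (4 + 72)/(72 + 5) = 76/77)
((-1 + 3)/(-6 + 3) - 5)*v(3, 0) = ((-1 + 3)/(-6 + 3) - 5)*(76/77) = (2/(-3) - 5)*(76/77) = (2*(-⅓) - 5)*(76/77) = (-⅔ - 5)*(76/77) = -17/3*76/77 = -1292/231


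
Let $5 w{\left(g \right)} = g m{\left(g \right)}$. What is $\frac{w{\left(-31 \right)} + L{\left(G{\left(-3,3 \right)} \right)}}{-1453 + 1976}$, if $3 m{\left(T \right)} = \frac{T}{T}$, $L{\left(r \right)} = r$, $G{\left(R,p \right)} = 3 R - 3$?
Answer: $- \frac{211}{7845} \approx -0.026896$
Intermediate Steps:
$G{\left(R,p \right)} = -3 + 3 R$
$m{\left(T \right)} = \frac{1}{3}$ ($m{\left(T \right)} = \frac{T \frac{1}{T}}{3} = \frac{1}{3} \cdot 1 = \frac{1}{3}$)
$w{\left(g \right)} = \frac{g}{15}$ ($w{\left(g \right)} = \frac{g \frac{1}{3}}{5} = \frac{\frac{1}{3} g}{5} = \frac{g}{15}$)
$\frac{w{\left(-31 \right)} + L{\left(G{\left(-3,3 \right)} \right)}}{-1453 + 1976} = \frac{\frac{1}{15} \left(-31\right) + \left(-3 + 3 \left(-3\right)\right)}{-1453 + 1976} = \frac{- \frac{31}{15} - 12}{523} = \left(- \frac{31}{15} - 12\right) \frac{1}{523} = \left(- \frac{211}{15}\right) \frac{1}{523} = - \frac{211}{7845}$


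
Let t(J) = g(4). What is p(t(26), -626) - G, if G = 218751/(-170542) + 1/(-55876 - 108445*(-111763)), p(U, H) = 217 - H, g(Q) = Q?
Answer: 37243630022580139/44112749031046 ≈ 844.28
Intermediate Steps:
t(J) = 4
G = -56582589408361/44112749031046 (G = 218751*(-1/170542) - 1/111763/(-164321) = -3081/2402 - 1/164321*(-1/111763) = -3081/2402 + 1/18365007923 = -56582589408361/44112749031046 ≈ -1.2827)
p(t(26), -626) - G = (217 - 1*(-626)) - 1*(-56582589408361/44112749031046) = (217 + 626) + 56582589408361/44112749031046 = 843 + 56582589408361/44112749031046 = 37243630022580139/44112749031046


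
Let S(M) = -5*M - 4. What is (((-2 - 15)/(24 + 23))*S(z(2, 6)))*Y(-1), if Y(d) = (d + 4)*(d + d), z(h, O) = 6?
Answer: -3468/47 ≈ -73.787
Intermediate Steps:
Y(d) = 2*d*(4 + d) (Y(d) = (4 + d)*(2*d) = 2*d*(4 + d))
S(M) = -4 - 5*M
(((-2 - 15)/(24 + 23))*S(z(2, 6)))*Y(-1) = (((-2 - 15)/(24 + 23))*(-4 - 5*6))*(2*(-1)*(4 - 1)) = ((-17/47)*(-4 - 30))*(2*(-1)*3) = (-17*1/47*(-34))*(-6) = -17/47*(-34)*(-6) = (578/47)*(-6) = -3468/47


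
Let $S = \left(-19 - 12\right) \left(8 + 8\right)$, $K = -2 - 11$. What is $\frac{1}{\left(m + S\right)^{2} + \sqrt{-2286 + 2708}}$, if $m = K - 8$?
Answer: $\frac{267289}{71443409099} - \frac{\sqrt{422}}{71443409099} \approx 3.741 \cdot 10^{-6}$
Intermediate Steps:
$K = -13$ ($K = -2 - 11 = -13$)
$m = -21$ ($m = -13 - 8 = -21$)
$S = -496$ ($S = \left(-31\right) 16 = -496$)
$\frac{1}{\left(m + S\right)^{2} + \sqrt{-2286 + 2708}} = \frac{1}{\left(-21 - 496\right)^{2} + \sqrt{-2286 + 2708}} = \frac{1}{\left(-517\right)^{2} + \sqrt{422}} = \frac{1}{267289 + \sqrt{422}}$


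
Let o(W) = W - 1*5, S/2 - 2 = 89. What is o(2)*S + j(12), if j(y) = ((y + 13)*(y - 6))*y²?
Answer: 21054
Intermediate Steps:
j(y) = y²*(-6 + y)*(13 + y) (j(y) = ((13 + y)*(-6 + y))*y² = ((-6 + y)*(13 + y))*y² = y²*(-6 + y)*(13 + y))
S = 182 (S = 4 + 2*89 = 4 + 178 = 182)
o(W) = -5 + W (o(W) = W - 5 = -5 + W)
o(2)*S + j(12) = (-5 + 2)*182 + 12²*(-78 + 12² + 7*12) = -3*182 + 144*(-78 + 144 + 84) = -546 + 144*150 = -546 + 21600 = 21054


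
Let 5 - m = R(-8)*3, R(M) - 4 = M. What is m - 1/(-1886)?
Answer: 32063/1886 ≈ 17.001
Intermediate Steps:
R(M) = 4 + M
m = 17 (m = 5 - (4 - 8)*3 = 5 - (-4)*3 = 5 - 1*(-12) = 5 + 12 = 17)
m - 1/(-1886) = 17 - 1/(-1886) = 17 - 1*(-1/1886) = 17 + 1/1886 = 32063/1886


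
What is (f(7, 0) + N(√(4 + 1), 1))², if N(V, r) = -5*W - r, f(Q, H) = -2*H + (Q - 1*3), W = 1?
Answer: 4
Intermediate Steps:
f(Q, H) = -3 + Q - 2*H (f(Q, H) = -2*H + (Q - 3) = -2*H + (-3 + Q) = -3 + Q - 2*H)
N(V, r) = -5 - r (N(V, r) = -5*1 - r = -5 - r)
(f(7, 0) + N(√(4 + 1), 1))² = ((-3 + 7 - 2*0) + (-5 - 1*1))² = ((-3 + 7 + 0) + (-5 - 1))² = (4 - 6)² = (-2)² = 4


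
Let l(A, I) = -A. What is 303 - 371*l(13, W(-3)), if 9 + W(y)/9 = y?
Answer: 5126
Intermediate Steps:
W(y) = -81 + 9*y
303 - 371*l(13, W(-3)) = 303 - (-371)*13 = 303 - 371*(-13) = 303 + 4823 = 5126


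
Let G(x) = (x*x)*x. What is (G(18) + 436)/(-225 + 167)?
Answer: -3134/29 ≈ -108.07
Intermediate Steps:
G(x) = x³ (G(x) = x²*x = x³)
(G(18) + 436)/(-225 + 167) = (18³ + 436)/(-225 + 167) = (5832 + 436)/(-58) = 6268*(-1/58) = -3134/29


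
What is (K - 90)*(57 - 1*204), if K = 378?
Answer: -42336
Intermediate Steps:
(K - 90)*(57 - 1*204) = (378 - 90)*(57 - 1*204) = 288*(57 - 204) = 288*(-147) = -42336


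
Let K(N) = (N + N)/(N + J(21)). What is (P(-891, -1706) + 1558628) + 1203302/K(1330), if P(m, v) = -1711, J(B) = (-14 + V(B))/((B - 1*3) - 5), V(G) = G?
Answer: 5332264611/2470 ≈ 2.1588e+6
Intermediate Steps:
J(B) = (-14 + B)/(-8 + B) (J(B) = (-14 + B)/((B - 1*3) - 5) = (-14 + B)/((B - 3) - 5) = (-14 + B)/((-3 + B) - 5) = (-14 + B)/(-8 + B))
K(N) = 2*N/(7/13 + N) (K(N) = (N + N)/(N + (-14 + 21)/(-8 + 21)) = (2*N)/(N + 7/13) = (2*N)/(7/13 + N) = 2*N/(7/13 + N))
(P(-891, -1706) + 1558628) + 1203302/K(1330) = (-1711 + 1558628) + 1203302/((26*1330/(7 + 13*1330))) = 1556917 + 1203302/((26*1330/(7 + 17290))) = 1556917 + 1203302/((26*1330/17297)) = 1556917 + 1203302/((26*1330*(1/17297))) = 1556917 + 1203302/(4940/2471) = 1556917 + 1203302*(2471/4940) = 1556917 + 1486679621/2470 = 5332264611/2470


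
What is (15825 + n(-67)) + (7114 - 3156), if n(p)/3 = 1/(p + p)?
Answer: 2650919/134 ≈ 19783.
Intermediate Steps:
n(p) = 3/(2*p) (n(p) = 3/(p + p) = 3/((2*p)) = 3*(1/(2*p)) = 3/(2*p))
(15825 + n(-67)) + (7114 - 3156) = (15825 + (3/2)/(-67)) + (7114 - 3156) = (15825 + (3/2)*(-1/67)) + 3958 = (15825 - 3/134) + 3958 = 2120547/134 + 3958 = 2650919/134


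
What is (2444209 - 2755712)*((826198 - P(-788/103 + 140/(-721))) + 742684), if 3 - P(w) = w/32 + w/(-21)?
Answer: -4228323723045157/8652 ≈ -4.8871e+11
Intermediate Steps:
P(w) = 3 + 11*w/672 (P(w) = 3 - (w/32 + w/(-21)) = 3 - (w*(1/32) + w*(-1/21)) = 3 - (w/32 - w/21) = 3 - (-11)*w/672 = 3 + 11*w/672)
(2444209 - 2755712)*((826198 - P(-788/103 + 140/(-721))) + 742684) = (2444209 - 2755712)*((826198 - (3 + 11*(-788/103 + 140/(-721))/672)) + 742684) = -311503*((826198 - (3 + 11*(-788*1/103 + 140*(-1/721))/672)) + 742684) = -311503*((826198 - (3 + 11*(-788/103 - 20/103)/672)) + 742684) = -311503*((826198 - (3 + (11/672)*(-808/103))) + 742684) = -311503*((826198 - (3 - 1111/8652)) + 742684) = -311503*((826198 - 1*24845/8652) + 742684) = -311503*((826198 - 24845/8652) + 742684) = -311503*(7148240251/8652 + 742684) = -311503*13573942219/8652 = -4228323723045157/8652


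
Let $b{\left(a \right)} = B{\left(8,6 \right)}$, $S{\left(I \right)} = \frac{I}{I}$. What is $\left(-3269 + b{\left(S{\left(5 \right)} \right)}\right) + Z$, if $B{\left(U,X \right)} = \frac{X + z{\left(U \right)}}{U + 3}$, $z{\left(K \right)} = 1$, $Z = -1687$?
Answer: $- \frac{54509}{11} \approx -4955.4$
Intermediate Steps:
$S{\left(I \right)} = 1$
$B{\left(U,X \right)} = \frac{1 + X}{3 + U}$ ($B{\left(U,X \right)} = \frac{X + 1}{U + 3} = \frac{1 + X}{3 + U}$)
$b{\left(a \right)} = \frac{7}{11}$ ($b{\left(a \right)} = \frac{1 + 6}{3 + 8} = \frac{1}{11} \cdot 7 = \frac{7}{11}$)
$\left(-3269 + b{\left(S{\left(5 \right)} \right)}\right) + Z = \left(-3269 + \frac{7}{11}\right) - 1687 = - \frac{35952}{11} - 1687 = - \frac{54509}{11}$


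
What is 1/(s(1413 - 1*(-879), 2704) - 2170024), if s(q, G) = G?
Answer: -1/2167320 ≈ -4.6140e-7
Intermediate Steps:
1/(s(1413 - 1*(-879), 2704) - 2170024) = 1/(2704 - 2170024) = 1/(-2167320) = -1/2167320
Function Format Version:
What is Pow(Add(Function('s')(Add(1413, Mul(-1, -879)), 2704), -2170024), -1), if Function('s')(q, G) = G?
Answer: Rational(-1, 2167320) ≈ -4.6140e-7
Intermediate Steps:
Pow(Add(Function('s')(Add(1413, Mul(-1, -879)), 2704), -2170024), -1) = Pow(Add(2704, -2170024), -1) = Pow(-2167320, -1) = Rational(-1, 2167320)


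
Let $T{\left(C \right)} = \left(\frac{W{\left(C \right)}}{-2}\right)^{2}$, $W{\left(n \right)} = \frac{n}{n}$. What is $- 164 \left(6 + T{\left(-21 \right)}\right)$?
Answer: $-1025$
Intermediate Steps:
$W{\left(n \right)} = 1$
$T{\left(C \right)} = \frac{1}{4}$ ($T{\left(C \right)} = \left(1 \frac{1}{-2}\right)^{2} = \left(1 \left(- \frac{1}{2}\right)\right)^{2} = \left(- \frac{1}{2}\right)^{2} = \frac{1}{4}$)
$- 164 \left(6 + T{\left(-21 \right)}\right) = - 164 \left(6 + \frac{1}{4}\right) = \left(-164\right) \frac{25}{4} = -1025$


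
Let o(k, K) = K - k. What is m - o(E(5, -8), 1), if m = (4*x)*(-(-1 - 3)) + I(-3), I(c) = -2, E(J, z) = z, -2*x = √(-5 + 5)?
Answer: -11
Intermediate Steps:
x = 0 (x = -√(-5 + 5)/2 = -√0/2 = -½*0 = 0)
m = -2 (m = (4*0)*(-(-1 - 3)) - 2 = 0*(-1*(-4)) - 2 = 0*4 - 2 = 0 - 2 = -2)
m - o(E(5, -8), 1) = -2 - (1 - 1*(-8)) = -2 - (1 + 8) = -2 - 1*9 = -2 - 9 = -11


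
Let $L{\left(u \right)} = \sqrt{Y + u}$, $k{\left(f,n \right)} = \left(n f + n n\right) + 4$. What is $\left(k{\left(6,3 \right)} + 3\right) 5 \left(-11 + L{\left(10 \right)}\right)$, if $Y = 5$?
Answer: $-1870 + 170 \sqrt{15} \approx -1211.6$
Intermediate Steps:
$k{\left(f,n \right)} = 4 + n^{2} + f n$ ($k{\left(f,n \right)} = \left(f n + n^{2}\right) + 4 = \left(n^{2} + f n\right) + 4 = 4 + n^{2} + f n$)
$L{\left(u \right)} = \sqrt{5 + u}$
$\left(k{\left(6,3 \right)} + 3\right) 5 \left(-11 + L{\left(10 \right)}\right) = \left(\left(4 + 3^{2} + 6 \cdot 3\right) + 3\right) 5 \left(-11 + \sqrt{5 + 10}\right) = \left(\left(4 + 9 + 18\right) + 3\right) 5 \left(-11 + \sqrt{15}\right) = \left(31 + 3\right) 5 \left(-11 + \sqrt{15}\right) = 34 \cdot 5 \left(-11 + \sqrt{15}\right) = 170 \left(-11 + \sqrt{15}\right) = -1870 + 170 \sqrt{15}$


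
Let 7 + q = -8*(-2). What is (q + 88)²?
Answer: 9409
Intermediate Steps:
q = 9 (q = -7 - 8*(-2) = -7 + 16 = 9)
(q + 88)² = (9 + 88)² = 97² = 9409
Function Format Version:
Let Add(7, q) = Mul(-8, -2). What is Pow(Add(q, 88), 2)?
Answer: 9409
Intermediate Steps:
q = 9 (q = Add(-7, Mul(-8, -2)) = Add(-7, 16) = 9)
Pow(Add(q, 88), 2) = Pow(Add(9, 88), 2) = Pow(97, 2) = 9409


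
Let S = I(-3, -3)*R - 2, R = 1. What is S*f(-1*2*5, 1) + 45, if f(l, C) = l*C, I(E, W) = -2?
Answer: 85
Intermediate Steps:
f(l, C) = C*l
S = -4 (S = -2*1 - 2 = -2 - 2 = -4)
S*f(-1*2*5, 1) + 45 = -4*-1*2*5 + 45 = -4*(-2*5) + 45 = -4*(-10) + 45 = 40 + 45 = 85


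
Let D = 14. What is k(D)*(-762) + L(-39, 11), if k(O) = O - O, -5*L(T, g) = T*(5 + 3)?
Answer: 312/5 ≈ 62.400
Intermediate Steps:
L(T, g) = -8*T/5 (L(T, g) = -T*(5 + 3)/5 = -T*8/5 = -8*T/5)
k(O) = 0
k(D)*(-762) + L(-39, 11) = 0*(-762) - 8/5*(-39) = 0 + 312/5 = 312/5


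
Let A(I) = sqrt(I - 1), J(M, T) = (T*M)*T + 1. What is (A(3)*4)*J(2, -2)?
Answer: 36*sqrt(2) ≈ 50.912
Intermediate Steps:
J(M, T) = 1 + M*T**2 (J(M, T) = (M*T)*T + 1 = M*T**2 + 1 = 1 + M*T**2)
A(I) = sqrt(-1 + I)
(A(3)*4)*J(2, -2) = (sqrt(-1 + 3)*4)*(1 + 2*(-2)**2) = (sqrt(2)*4)*(1 + 2*4) = (4*sqrt(2))*(1 + 8) = (4*sqrt(2))*9 = 36*sqrt(2)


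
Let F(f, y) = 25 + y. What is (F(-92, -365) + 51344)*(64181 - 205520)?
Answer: -7208854356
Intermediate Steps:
(F(-92, -365) + 51344)*(64181 - 205520) = ((25 - 365) + 51344)*(64181 - 205520) = (-340 + 51344)*(-141339) = 51004*(-141339) = -7208854356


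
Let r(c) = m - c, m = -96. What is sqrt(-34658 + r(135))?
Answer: I*sqrt(34889) ≈ 186.79*I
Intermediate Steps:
r(c) = -96 - c
sqrt(-34658 + r(135)) = sqrt(-34658 + (-96 - 1*135)) = sqrt(-34658 + (-96 - 135)) = sqrt(-34658 - 231) = sqrt(-34889) = I*sqrt(34889)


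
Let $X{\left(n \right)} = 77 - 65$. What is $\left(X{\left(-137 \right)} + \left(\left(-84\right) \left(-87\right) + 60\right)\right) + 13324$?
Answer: $20704$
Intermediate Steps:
$X{\left(n \right)} = 12$
$\left(X{\left(-137 \right)} + \left(\left(-84\right) \left(-87\right) + 60\right)\right) + 13324 = \left(12 + \left(\left(-84\right) \left(-87\right) + 60\right)\right) + 13324 = \left(12 + \left(7308 + 60\right)\right) + 13324 = \left(12 + 7368\right) + 13324 = 7380 + 13324 = 20704$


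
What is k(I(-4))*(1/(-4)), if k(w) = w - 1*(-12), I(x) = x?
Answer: -2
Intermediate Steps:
k(w) = 12 + w (k(w) = w + 12 = 12 + w)
k(I(-4))*(1/(-4)) = (12 - 4)*(1/(-4)) = 8*(1*(-1/4)) = 8*(-1/4) = -2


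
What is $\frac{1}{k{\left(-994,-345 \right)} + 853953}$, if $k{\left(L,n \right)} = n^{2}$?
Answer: $\frac{1}{972978} \approx 1.0278 \cdot 10^{-6}$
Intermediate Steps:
$\frac{1}{k{\left(-994,-345 \right)} + 853953} = \frac{1}{\left(-345\right)^{2} + 853953} = \frac{1}{119025 + 853953} = \frac{1}{972978}$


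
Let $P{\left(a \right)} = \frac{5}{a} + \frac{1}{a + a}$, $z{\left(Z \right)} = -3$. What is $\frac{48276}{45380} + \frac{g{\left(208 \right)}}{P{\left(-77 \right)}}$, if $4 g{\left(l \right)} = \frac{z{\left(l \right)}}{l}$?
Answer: $\frac{5258949}{4719520} \approx 1.1143$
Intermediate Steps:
$g{\left(l \right)} = - \frac{3}{4 l}$ ($g{\left(l \right)} = \frac{\left(-3\right) \frac{1}{l}}{4} = - \frac{3}{4 l}$)
$P{\left(a \right)} = \frac{11}{2 a}$ ($P{\left(a \right)} = \frac{5}{a} + \frac{1}{2 a} = \frac{11}{2 a}$)
$\frac{48276}{45380} + \frac{g{\left(208 \right)}}{P{\left(-77 \right)}} = \frac{48276}{45380} + \frac{\left(- \frac{3}{4}\right) \frac{1}{208}}{\frac{11}{2} \frac{1}{-77}} = 48276 \cdot \frac{1}{45380} + \frac{\left(- \frac{3}{4}\right) \frac{1}{208}}{\frac{11}{2} \left(- \frac{1}{77}\right)} = \frac{12069}{11345} - \frac{3}{832 \left(- \frac{1}{14}\right)} = \frac{12069}{11345} - - \frac{21}{416} = \frac{12069}{11345} + \frac{21}{416} = \frac{5258949}{4719520}$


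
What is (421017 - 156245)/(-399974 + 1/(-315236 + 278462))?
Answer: -9736725528/14708643877 ≈ -0.66197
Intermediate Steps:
(421017 - 156245)/(-399974 + 1/(-315236 + 278462)) = 264772/(-399974 + 1/(-36774)) = 264772/(-399974 - 1/36774) = 264772/(-14708643877/36774) = 264772*(-36774/14708643877) = -9736725528/14708643877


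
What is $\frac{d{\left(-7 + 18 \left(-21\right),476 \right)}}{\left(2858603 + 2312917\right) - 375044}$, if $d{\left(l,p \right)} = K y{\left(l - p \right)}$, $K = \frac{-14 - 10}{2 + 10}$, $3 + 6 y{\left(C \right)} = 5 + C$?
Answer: $\frac{859}{14389428} \approx 5.9697 \cdot 10^{-5}$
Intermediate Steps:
$y{\left(C \right)} = \frac{1}{3} + \frac{C}{6}$ ($y{\left(C \right)} = - \frac{1}{2} + \frac{5 + C}{6} = - \frac{1}{2} + \left(\frac{5}{6} + \frac{C}{6}\right) = \frac{1}{3} + \frac{C}{6}$)
$K = -2$ ($K = - \frac{24}{12} = \left(-24\right) \frac{1}{12} = -2$)
$d{\left(l,p \right)} = - \frac{2}{3} - \frac{l}{3} + \frac{p}{3}$ ($d{\left(l,p \right)} = - 2 \left(\frac{1}{3} + \frac{l - p}{6}\right) = - 2 \left(\frac{1}{3} + \left(- \frac{p}{6} + \frac{l}{6}\right)\right) = - 2 \left(\frac{1}{3} - \frac{p}{6} + \frac{l}{6}\right) = - \frac{2}{3} - \frac{l}{3} + \frac{p}{3}$)
$\frac{d{\left(-7 + 18 \left(-21\right),476 \right)}}{\left(2858603 + 2312917\right) - 375044} = \frac{- \frac{2}{3} - \frac{-7 + 18 \left(-21\right)}{3} + \frac{1}{3} \cdot 476}{\left(2858603 + 2312917\right) - 375044} = \frac{- \frac{2}{3} - \frac{-7 - 378}{3} + \frac{476}{3}}{5171520 - 375044} = \frac{- \frac{2}{3} - - \frac{385}{3} + \frac{476}{3}}{4796476} = \left(- \frac{2}{3} + \frac{385}{3} + \frac{476}{3}\right) \frac{1}{4796476} = \frac{859}{3} \cdot \frac{1}{4796476} = \frac{859}{14389428}$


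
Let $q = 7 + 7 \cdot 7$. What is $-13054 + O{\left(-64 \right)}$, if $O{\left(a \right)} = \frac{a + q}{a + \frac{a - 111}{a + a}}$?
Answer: $- \frac{104652894}{8017} \approx -13054.0$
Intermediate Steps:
$q = 56$ ($q = 7 + 49 = 56$)
$O{\left(a \right)} = \frac{56 + a}{a + \frac{-111 + a}{2 a}}$ ($O{\left(a \right)} = \frac{a + 56}{a + \frac{a - 111}{a + a}} = \frac{56 + a}{a + \frac{-111 + a}{2 a}}$)
$-13054 + O{\left(-64 \right)} = -13054 + 2 \left(-64\right) \frac{1}{-111 - 64 + 2 \left(-64\right)^{2}} \left(56 - 64\right) = -13054 + 2 \left(-64\right) \frac{1}{-111 - 64 + 2 \cdot 4096} \left(-8\right) = -13054 + 2 \left(-64\right) \frac{1}{-111 - 64 + 8192} \left(-8\right) = -13054 + 2 \left(-64\right) \frac{1}{8017} \left(-8\right) = -13054 + \frac{1024}{8017} = - \frac{104652894}{8017}$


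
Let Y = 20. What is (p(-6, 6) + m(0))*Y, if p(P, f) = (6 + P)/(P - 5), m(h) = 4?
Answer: 80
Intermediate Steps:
p(P, f) = (6 + P)/(-5 + P)
(p(-6, 6) + m(0))*Y = ((6 - 6)/(-5 - 6) + 4)*20 = (0/(-11) + 4)*20 = (-1/11*0 + 4)*20 = (0 + 4)*20 = 4*20 = 80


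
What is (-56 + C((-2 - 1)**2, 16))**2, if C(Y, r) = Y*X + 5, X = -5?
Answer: 9216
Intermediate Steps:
C(Y, r) = 5 - 5*Y (C(Y, r) = Y*(-5) + 5 = -5*Y + 5 = 5 - 5*Y)
(-56 + C((-2 - 1)**2, 16))**2 = (-56 + (5 - 5*(-2 - 1)**2))**2 = (-56 + (5 - 5*(-3)**2))**2 = (-56 + (5 - 5*9))**2 = (-56 + (5 - 45))**2 = (-56 - 40)**2 = (-96)**2 = 9216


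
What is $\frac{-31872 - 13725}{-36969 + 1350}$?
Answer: $\frac{15199}{11873} \approx 1.2801$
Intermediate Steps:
$\frac{-31872 - 13725}{-36969 + 1350} = - \frac{45597}{-35619} = \left(-45597\right) \left(- \frac{1}{35619}\right) = \frac{15199}{11873}$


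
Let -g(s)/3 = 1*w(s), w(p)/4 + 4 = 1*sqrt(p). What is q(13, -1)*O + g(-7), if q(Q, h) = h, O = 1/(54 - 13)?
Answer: 1967/41 - 12*I*sqrt(7) ≈ 47.976 - 31.749*I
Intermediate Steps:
w(p) = -16 + 4*sqrt(p) (w(p) = -16 + 4*(1*sqrt(p)) = -16 + 4*sqrt(p))
O = 1/41 ≈ 0.024390
g(s) = 48 - 12*sqrt(s) (g(s) = -3*(-16 + 4*sqrt(s)) = 48 - 12*sqrt(s))
q(13, -1)*O + g(-7) = -1*1/41 + (48 - 12*I*sqrt(7)) = -1/41 + (48 - 12*I*sqrt(7)) = 1967/41 - 12*I*sqrt(7)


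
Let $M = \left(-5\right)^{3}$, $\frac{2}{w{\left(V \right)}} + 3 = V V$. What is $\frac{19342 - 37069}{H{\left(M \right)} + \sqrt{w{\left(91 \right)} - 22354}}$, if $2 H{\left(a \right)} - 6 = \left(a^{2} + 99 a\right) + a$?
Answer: $- \frac{153151931962}{13648458733} + \frac{23636 i \sqrt{382953545495}}{13648458733} \approx -11.221 + 1.0717 i$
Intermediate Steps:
$w{\left(V \right)} = \frac{2}{-3 + V^{2}}$ ($w{\left(V \right)} = \frac{2}{-3 + V V} = \frac{2}{-3 + V^{2}}$)
$M = -125$
$H{\left(a \right)} = 3 + \frac{a^{2}}{2} + 50 a$ ($H{\left(a \right)} = 3 + \frac{\left(a^{2} + 99 a\right) + a}{2} = 3 + \frac{a^{2} + 100 a}{2} = 3 + \left(\frac{a^{2}}{2} + 50 a\right) = 3 + \frac{a^{2}}{2} + 50 a$)
$\frac{19342 - 37069}{H{\left(M \right)} + \sqrt{w{\left(91 \right)} - 22354}} = \frac{19342 - 37069}{\left(3 + \frac{\left(-125\right)^{2}}{2} + 50 \left(-125\right)\right) + \sqrt{\frac{2}{-3 + 91^{2}} - 22354}} = - \frac{17727}{\left(3 + \frac{1}{2} \cdot 15625 - 6250\right) + \sqrt{\frac{2}{-3 + 8281} - 22354}} = - \frac{17727}{\left(3 + \frac{15625}{2} - 6250\right) + \sqrt{\frac{2}{8278} - 22354}} = - \frac{17727}{\frac{3131}{2} + \sqrt{2 \cdot \frac{1}{8278} - 22354}} = - \frac{17727}{\frac{3131}{2} + \sqrt{\frac{1}{4139} - 22354}} = - \frac{17727}{\frac{3131}{2} + \sqrt{- \frac{92523205}{4139}}} = - \frac{17727}{\frac{3131}{2} + \frac{i \sqrt{382953545495}}{4139}}$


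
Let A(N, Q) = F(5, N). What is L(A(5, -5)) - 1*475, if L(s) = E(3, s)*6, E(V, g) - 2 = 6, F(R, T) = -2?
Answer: -427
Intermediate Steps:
E(V, g) = 8 (E(V, g) = 2 + 6 = 8)
A(N, Q) = -2
L(s) = 48 (L(s) = 8*6 = 48)
L(A(5, -5)) - 1*475 = 48 - 1*475 = 48 - 475 = -427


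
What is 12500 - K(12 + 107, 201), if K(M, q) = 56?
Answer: 12444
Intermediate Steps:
12500 - K(12 + 107, 201) = 12500 - 1*56 = 12500 - 56 = 12444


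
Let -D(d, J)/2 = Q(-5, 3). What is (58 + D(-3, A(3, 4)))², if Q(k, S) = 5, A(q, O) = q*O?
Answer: 2304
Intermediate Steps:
A(q, O) = O*q
D(d, J) = -10 (D(d, J) = -2*5 = -10)
(58 + D(-3, A(3, 4)))² = (58 - 10)² = 48² = 2304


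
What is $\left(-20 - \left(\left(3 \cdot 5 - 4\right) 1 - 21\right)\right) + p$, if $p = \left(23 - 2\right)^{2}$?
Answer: $431$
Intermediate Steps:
$p = 441$ ($p = 21^{2} = 441$)
$\left(-20 - \left(\left(3 \cdot 5 - 4\right) 1 - 21\right)\right) + p = \left(-20 - \left(\left(3 \cdot 5 - 4\right) 1 - 21\right)\right) + 441 = \left(-20 - \left(\left(15 - 4\right) 1 - 21\right)\right) + 441 = \left(-20 - \left(11 \cdot 1 - 21\right)\right) + 441 = \left(-20 - \left(11 - 21\right)\right) + 441 = \left(-20 - -10\right) + 441 = \left(-20 + 10\right) + 441 = -10 + 441 = 431$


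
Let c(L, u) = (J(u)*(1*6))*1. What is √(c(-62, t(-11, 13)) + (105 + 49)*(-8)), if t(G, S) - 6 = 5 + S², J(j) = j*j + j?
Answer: 2*√48562 ≈ 440.74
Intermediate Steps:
J(j) = j + j² (J(j) = j² + j = j + j²)
t(G, S) = 11 + S² (t(G, S) = 6 + (5 + S²) = 11 + S²)
c(L, u) = 6*u*(1 + u) (c(L, u) = ((u*(1 + u))*(1*6))*1 = ((u*(1 + u))*6)*1 = (6*u*(1 + u))*1 = 6*u*(1 + u))
√(c(-62, t(-11, 13)) + (105 + 49)*(-8)) = √(6*(11 + 13²)*(1 + (11 + 13²)) + (105 + 49)*(-8)) = √(6*(11 + 169)*(1 + (11 + 169)) + 154*(-8)) = √(6*180*(1 + 180) - 1232) = √(6*180*181 - 1232) = √(195480 - 1232) = √194248 = 2*√48562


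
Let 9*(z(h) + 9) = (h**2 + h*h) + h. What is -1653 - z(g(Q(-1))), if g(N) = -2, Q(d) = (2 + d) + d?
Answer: -4934/3 ≈ -1644.7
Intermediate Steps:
Q(d) = 2 + 2*d
z(h) = -9 + h/9 + 2*h**2/9 (z(h) = -9 + ((h**2 + h*h) + h)/9 = -9 + ((h**2 + h**2) + h)/9 = -9 + (2*h**2 + h)/9 = -9 + (h + 2*h**2)/9 = -9 + (h/9 + 2*h**2/9) = -9 + h/9 + 2*h**2/9)
-1653 - z(g(Q(-1))) = -1653 - (-9 + (1/9)*(-2) + (2/9)*(-2)**2) = -1653 - (-9 - 2/9 + (2/9)*4) = -1653 - (-9 - 2/9 + 8/9) = -1653 - 1*(-25/3) = -1653 + 25/3 = -4934/3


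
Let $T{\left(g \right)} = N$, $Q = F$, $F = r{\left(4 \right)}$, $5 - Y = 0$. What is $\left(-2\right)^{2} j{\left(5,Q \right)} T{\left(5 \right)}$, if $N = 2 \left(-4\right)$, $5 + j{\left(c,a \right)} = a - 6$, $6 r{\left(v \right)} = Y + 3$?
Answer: $\frac{928}{3} \approx 309.33$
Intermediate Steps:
$Y = 5$ ($Y = 5 - 0 = 5 + 0 = 5$)
$r{\left(v \right)} = \frac{4}{3}$ ($r{\left(v \right)} = \frac{5 + 3}{6} = \frac{1}{6} \cdot 8 = \frac{4}{3}$)
$F = \frac{4}{3} \approx 1.3333$
$Q = \frac{4}{3} \approx 1.3333$
$j{\left(c,a \right)} = -11 + a$ ($j{\left(c,a \right)} = -5 + \left(a - 6\right) = -5 + \left(-6 + a\right) = -11 + a$)
$N = -8$
$T{\left(g \right)} = -8$
$\left(-2\right)^{2} j{\left(5,Q \right)} T{\left(5 \right)} = \left(-2\right)^{2} \left(-11 + \frac{4}{3}\right) \left(-8\right) = 4 \left(- \frac{29}{3}\right) \left(-8\right) = \left(- \frac{116}{3}\right) \left(-8\right) = \frac{928}{3}$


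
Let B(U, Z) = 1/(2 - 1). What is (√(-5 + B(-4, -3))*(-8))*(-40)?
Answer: 640*I ≈ 640.0*I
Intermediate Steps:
B(U, Z) = 1 (B(U, Z) = 1/1 = 1)
(√(-5 + B(-4, -3))*(-8))*(-40) = (√(-5 + 1)*(-8))*(-40) = (√(-4)*(-8))*(-40) = ((2*I)*(-8))*(-40) = -16*I*(-40) = 640*I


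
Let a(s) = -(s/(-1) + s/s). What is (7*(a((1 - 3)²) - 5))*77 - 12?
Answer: -1090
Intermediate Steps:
a(s) = -1 + s (a(s) = -(s*(-1) + 1) = -(-s + 1) = -(1 - s) = -1 + s)
(7*(a((1 - 3)²) - 5))*77 - 12 = (7*((-1 + (1 - 3)²) - 5))*77 - 12 = (7*((-1 + (-2)²) - 5))*77 - 12 = (7*((-1 + 4) - 5))*77 - 12 = (7*(3 - 5))*77 - 12 = (7*(-2))*77 - 12 = -14*77 - 12 = -1078 - 12 = -1090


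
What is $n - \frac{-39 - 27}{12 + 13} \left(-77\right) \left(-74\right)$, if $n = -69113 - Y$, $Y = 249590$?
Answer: $- \frac{7591507}{25} \approx -3.0366 \cdot 10^{5}$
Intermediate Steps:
$n = -318703$ ($n = -69113 - 249590 = -318703$)
$n - \frac{-39 - 27}{12 + 13} \left(-77\right) \left(-74\right) = -318703 - \frac{-39 - 27}{12 + 13} \left(-77\right) \left(-74\right) = -318703 - - \frac{66}{25} \left(-77\right) \left(-74\right) = -318703 - \left(-66\right) \frac{1}{25} \left(-77\right) \left(-74\right) = -318703 - \left(- \frac{66}{25}\right) \left(-77\right) \left(-74\right) = -318703 - \frac{5082}{25} \left(-74\right) = -318703 - - \frac{376068}{25} = -318703 + \frac{376068}{25} = - \frac{7591507}{25}$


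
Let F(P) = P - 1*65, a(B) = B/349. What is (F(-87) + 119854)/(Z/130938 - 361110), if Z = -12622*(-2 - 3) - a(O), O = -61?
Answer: -1823355208708/5500584122123 ≈ -0.33148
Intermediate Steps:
a(B) = B/349 (a(B) = B*(1/349) = B/349)
F(P) = -65 + P (F(P) = P - 65 = -65 + P)
Z = 22025451/349 (Z = -12622*(-2 - 3) - (-61)/349 = -12622*(-5) - 1*(-61/349) = 63110 + 61/349 = 22025451/349 ≈ 63110.)
(F(-87) + 119854)/(Z/130938 - 361110) = ((-65 - 87) + 119854)/((22025451/349)/130938 - 361110) = (-152 + 119854)/((22025451/349)*(1/130938) - 361110) = 119702/(7341817/15232454 - 361110) = 119702/(-5500584122123/15232454) = 119702*(-15232454/5500584122123) = -1823355208708/5500584122123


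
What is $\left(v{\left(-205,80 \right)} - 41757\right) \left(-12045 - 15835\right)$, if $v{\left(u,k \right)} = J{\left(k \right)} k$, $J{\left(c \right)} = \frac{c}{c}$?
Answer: $1161954760$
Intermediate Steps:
$J{\left(c \right)} = 1$
$v{\left(u,k \right)} = k$ ($v{\left(u,k \right)} = 1 k = k$)
$\left(v{\left(-205,80 \right)} - 41757\right) \left(-12045 - 15835\right) = \left(80 - 41757\right) \left(-12045 - 15835\right) = \left(-41677\right) \left(-27880\right) = 1161954760$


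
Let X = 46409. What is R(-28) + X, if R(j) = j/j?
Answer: 46410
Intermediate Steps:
R(j) = 1
R(-28) + X = 1 + 46409 = 46410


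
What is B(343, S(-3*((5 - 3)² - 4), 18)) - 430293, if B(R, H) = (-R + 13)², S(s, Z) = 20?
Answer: -321393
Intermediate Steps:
B(R, H) = (13 - R)²
B(343, S(-3*((5 - 3)² - 4), 18)) - 430293 = (-13 + 343)² - 430293 = 330² - 430293 = 108900 - 430293 = -321393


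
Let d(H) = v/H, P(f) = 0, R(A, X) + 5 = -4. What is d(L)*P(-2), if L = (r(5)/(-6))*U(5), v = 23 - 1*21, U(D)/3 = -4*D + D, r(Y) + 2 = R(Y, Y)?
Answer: 0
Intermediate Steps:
R(A, X) = -9 (R(A, X) = -5 - 4 = -9)
r(Y) = -11 (r(Y) = -2 - 9 = -11)
U(D) = -9*D (U(D) = 3*(-4*D + D) = 3*(-3*D) = -9*D)
v = 2 (v = 23 - 21 = 2)
L = -165/2 (L = (-11/(-6))*(-9*5) = -11*(-⅙)*(-45) = (11/6)*(-45) = -165/2 ≈ -82.500)
d(H) = 2/H
d(L)*P(-2) = (2/(-165/2))*0 = (2*(-2/165))*0 = -4/165*0 = 0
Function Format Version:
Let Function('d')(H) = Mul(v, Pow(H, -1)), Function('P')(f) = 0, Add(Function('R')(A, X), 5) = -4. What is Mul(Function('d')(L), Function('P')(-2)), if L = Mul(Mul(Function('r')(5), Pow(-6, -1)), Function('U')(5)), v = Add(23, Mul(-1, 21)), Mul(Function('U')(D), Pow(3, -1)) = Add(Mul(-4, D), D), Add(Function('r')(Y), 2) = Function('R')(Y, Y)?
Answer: 0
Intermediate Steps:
Function('R')(A, X) = -9 (Function('R')(A, X) = Add(-5, -4) = -9)
Function('r')(Y) = -11 (Function('r')(Y) = Add(-2, -9) = -11)
Function('U')(D) = Mul(-9, D) (Function('U')(D) = Mul(3, Add(Mul(-4, D), D)) = Mul(3, Mul(-3, D)) = Mul(-9, D))
v = 2 (v = Add(23, -21) = 2)
L = Rational(-165, 2) (L = Mul(Mul(-11, Pow(-6, -1)), Mul(-9, 5)) = Mul(Mul(-11, Rational(-1, 6)), -45) = Mul(Rational(11, 6), -45) = Rational(-165, 2) ≈ -82.500)
Function('d')(H) = Mul(2, Pow(H, -1))
Mul(Function('d')(L), Function('P')(-2)) = Mul(Mul(2, Pow(Rational(-165, 2), -1)), 0) = Mul(Mul(2, Rational(-2, 165)), 0) = Mul(Rational(-4, 165), 0) = 0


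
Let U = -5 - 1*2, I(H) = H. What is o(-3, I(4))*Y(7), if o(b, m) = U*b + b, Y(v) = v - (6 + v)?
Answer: -108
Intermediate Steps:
U = -7 (U = -5 - 2 = -7)
Y(v) = -6 (Y(v) = v + (-6 - v) = -6)
o(b, m) = -6*b (o(b, m) = -7*b + b = -6*b)
o(-3, I(4))*Y(7) = -6*(-3)*(-6) = 18*(-6) = -108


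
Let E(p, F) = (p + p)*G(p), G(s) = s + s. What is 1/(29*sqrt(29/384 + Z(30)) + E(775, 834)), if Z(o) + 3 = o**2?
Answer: 922560000/2216450110294843 - 232*sqrt(2066862)/2216450110294843 ≈ 4.1608e-7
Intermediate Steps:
Z(o) = -3 + o**2
G(s) = 2*s
E(p, F) = 4*p**2 (E(p, F) = (p + p)*(2*p) = (2*p)*(2*p) = 4*p**2)
1/(29*sqrt(29/384 + Z(30)) + E(775, 834)) = 1/(29*sqrt(29/384 + (-3 + 30**2)) + 4*775**2) = 1/(29*sqrt(29*(1/384) + (-3 + 900)) + 4*600625) = 1/(29*sqrt(29/384 + 897) + 2402500) = 1/(29*sqrt(344477/384) + 2402500) = 1/(29*(sqrt(2066862)/48) + 2402500) = 1/(29*sqrt(2066862)/48 + 2402500) = 1/(2402500 + 29*sqrt(2066862)/48)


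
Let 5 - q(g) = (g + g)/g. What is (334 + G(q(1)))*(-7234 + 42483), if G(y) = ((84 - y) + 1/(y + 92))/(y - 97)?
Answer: 52431548038/4465 ≈ 1.1743e+7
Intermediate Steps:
q(g) = 3 (q(g) = 5 - (g + g)/g = 5 - 2*g/g = 5 - 1*2 = 5 - 2 = 3)
G(y) = (84 + 1/(92 + y) - y)/(-97 + y) (G(y) = ((84 - y) + 1/(92 + y))/(-97 + y) = (84 + 1/(92 + y) - y)/(-97 + y))
(334 + G(q(1)))*(-7234 + 42483) = (334 + (-7729 + 3² + 8*3)/(8924 - 1*3² + 5*3))*(-7234 + 42483) = (334 + (-7729 + 9 + 24)/(8924 - 1*9 + 15))*35249 = (334 - 7696/(8924 - 9 + 15))*35249 = (334 - 7696/8930)*35249 = (334 + (1/8930)*(-7696))*35249 = (334 - 3848/4465)*35249 = (1487462/4465)*35249 = 52431548038/4465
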